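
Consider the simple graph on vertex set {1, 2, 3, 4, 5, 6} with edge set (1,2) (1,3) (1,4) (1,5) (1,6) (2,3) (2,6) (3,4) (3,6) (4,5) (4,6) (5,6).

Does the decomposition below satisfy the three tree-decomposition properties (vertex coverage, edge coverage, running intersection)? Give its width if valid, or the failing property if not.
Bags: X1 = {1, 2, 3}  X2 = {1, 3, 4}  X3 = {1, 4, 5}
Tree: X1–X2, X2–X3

A tree decomposition must satisfy three properties: every vertex lies in some bag; for every edge, both endpoints lie together in some bag; and for every vertex, the bags containing it form a connected subtree. Here vertex 6 appears in no bag, so the decomposition is invalid.

No — vertex 6 appears in no bag.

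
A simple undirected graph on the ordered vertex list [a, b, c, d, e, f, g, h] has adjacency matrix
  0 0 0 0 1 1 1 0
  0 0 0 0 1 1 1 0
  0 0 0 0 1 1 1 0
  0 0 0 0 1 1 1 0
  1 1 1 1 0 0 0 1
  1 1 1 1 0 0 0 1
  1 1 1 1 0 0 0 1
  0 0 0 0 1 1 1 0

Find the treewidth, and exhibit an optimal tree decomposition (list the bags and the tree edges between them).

Every bag has size at most 4, so the width is 4 − 1 = 3 and tw(G) ≤ 3. For the lower bound: the 4 vertex sets {b,e}, {c,f}, {g}, {h} are disjoint, each induces a connected subgraph, and every pair is joined by at least one edge of G. Contracting each set to a single vertex therefore yields K_{4} as a minor, and since treewidth is minor-monotone, tw(G) ≥ tw(K_{4}) = 3. Combining the bounds, tw(G) = 3.

Treewidth 3.
Bags: B1 = {b, e, f, g}  B2 = {c, e, f, g}  B3 = {e, f, g, h}  B4 = {d, e, f, g}  B5 = {a, e, f, g}
Tree: B1–B2, B2–B3, B3–B4, B4–B5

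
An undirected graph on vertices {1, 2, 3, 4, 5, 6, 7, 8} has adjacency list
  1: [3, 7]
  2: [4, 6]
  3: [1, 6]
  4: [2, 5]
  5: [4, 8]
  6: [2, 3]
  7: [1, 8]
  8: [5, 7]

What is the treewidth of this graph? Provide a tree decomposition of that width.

Each bag holds 3 vertices, so the decomposition has width 2, which upper-bounds the treewidth. For the lower bound, G contains the cycle 2–6–3–1–7–8–5–4–2, so G is not a forest; only forests have treewidth ≤ 1, hence tw(G) ≥ 2. Combining the bounds, tw(G) = 2.

Treewidth 2.
One optimal decomposition is:
Bags: B1 = {2, 3, 6}  B2 = {1, 2, 3}  B3 = {1, 2, 7}  B4 = {2, 7, 8}  B5 = {2, 5, 8}  B6 = {2, 4, 5}
Tree: B1–B2, B2–B3, B3–B4, B4–B5, B5–B6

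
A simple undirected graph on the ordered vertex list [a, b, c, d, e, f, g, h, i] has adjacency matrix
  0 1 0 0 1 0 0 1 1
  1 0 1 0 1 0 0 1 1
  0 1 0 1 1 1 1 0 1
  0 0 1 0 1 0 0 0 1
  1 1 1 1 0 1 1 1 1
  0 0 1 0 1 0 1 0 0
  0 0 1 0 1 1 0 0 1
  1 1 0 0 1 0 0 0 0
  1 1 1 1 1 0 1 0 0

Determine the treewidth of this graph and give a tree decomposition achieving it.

The largest bag has 4 vertices, giving width 3; this decomposition certifies tw(G) ≤ 3. Conversely, {a, b, e, h} is a clique of size 4, and the vertices of any clique must share a bag in every tree decomposition; so some bag has ≥ 4 vertices and tw(G) ≥ 3. Hence tw(G) = 3 exactly.

Treewidth 3.
Bags: B1 = {a, b, e, i}  B2 = {b, c, e, i}  B3 = {c, e, g, i}  B4 = {c, e, f, g}  B5 = {c, d, e, i}  B6 = {a, b, e, h}
Tree: B1–B2, B2–B3, B3–B4, B3–B5, B1–B6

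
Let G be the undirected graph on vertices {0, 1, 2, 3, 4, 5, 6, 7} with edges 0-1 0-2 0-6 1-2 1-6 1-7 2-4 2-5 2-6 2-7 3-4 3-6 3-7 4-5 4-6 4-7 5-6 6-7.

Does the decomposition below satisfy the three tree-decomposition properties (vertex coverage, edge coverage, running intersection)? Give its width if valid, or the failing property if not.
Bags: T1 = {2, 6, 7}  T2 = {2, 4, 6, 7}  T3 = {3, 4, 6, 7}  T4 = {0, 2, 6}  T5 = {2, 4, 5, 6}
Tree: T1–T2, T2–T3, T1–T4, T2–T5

A tree decomposition must satisfy three properties: every vertex lies in some bag; for every edge, both endpoints lie together in some bag; and for every vertex, the bags containing it form a connected subtree. Here vertex 1 appears in no bag, so the decomposition is invalid.

No — vertex 1 appears in no bag.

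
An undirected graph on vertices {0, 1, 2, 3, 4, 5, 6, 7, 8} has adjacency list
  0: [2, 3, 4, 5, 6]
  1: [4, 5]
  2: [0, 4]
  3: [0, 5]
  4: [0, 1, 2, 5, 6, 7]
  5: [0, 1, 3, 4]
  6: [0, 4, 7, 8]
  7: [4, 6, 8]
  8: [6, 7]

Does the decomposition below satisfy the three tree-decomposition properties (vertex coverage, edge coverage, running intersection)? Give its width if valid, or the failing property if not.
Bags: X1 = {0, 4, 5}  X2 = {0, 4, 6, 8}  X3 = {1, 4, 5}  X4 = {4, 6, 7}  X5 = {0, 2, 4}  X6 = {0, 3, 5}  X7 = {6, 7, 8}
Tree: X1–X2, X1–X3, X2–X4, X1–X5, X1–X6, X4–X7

A tree decomposition must satisfy three properties: every vertex lies in some bag; for every edge, both endpoints lie together in some bag; and for every vertex, the bags containing it form a connected subtree. Here bags containing vertex 8 are not connected in the tree, so the decomposition is invalid.

No — bags containing vertex 8 are not connected in the tree.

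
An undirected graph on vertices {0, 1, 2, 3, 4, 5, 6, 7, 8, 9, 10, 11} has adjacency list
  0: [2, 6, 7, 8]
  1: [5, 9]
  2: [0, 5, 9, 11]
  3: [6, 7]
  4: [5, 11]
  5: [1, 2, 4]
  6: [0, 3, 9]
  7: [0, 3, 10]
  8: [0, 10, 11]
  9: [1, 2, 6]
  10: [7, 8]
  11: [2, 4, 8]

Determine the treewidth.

3

A width-3 tree decomposition is:
Bags: B1 = {1, 4, 5, 11}  B2 = {1, 2, 5, 11}  B3 = {1, 2, 9, 11}  B4 = {2, 8, 9, 11}  B5 = {0, 2, 8, 9}  B6 = {0, 6, 8, 9}  B7 = {0, 6, 8, 10}  B8 = {0, 6, 7, 10}  B9 = {3, 6, 7, 10}
Tree: B1–B2, B2–B3, B3–B4, B4–B5, B5–B6, B6–B7, B7–B8, B8–B9
Each bag holds 4 vertices, so the decomposition has width 3, which upper-bounds the treewidth. For the lower bound: the 4 vertex sets {1,4,5}, {11}, {2}, {0,6,8,9} are disjoint, each induces a connected subgraph, and every pair is joined by at least one edge of G. Contracting each set to a single vertex therefore yields K_{4} as a minor, and since treewidth is minor-monotone, tw(G) ≥ tw(K_{4}) = 3. The upper and lower bounds meet at 3, so that is the treewidth.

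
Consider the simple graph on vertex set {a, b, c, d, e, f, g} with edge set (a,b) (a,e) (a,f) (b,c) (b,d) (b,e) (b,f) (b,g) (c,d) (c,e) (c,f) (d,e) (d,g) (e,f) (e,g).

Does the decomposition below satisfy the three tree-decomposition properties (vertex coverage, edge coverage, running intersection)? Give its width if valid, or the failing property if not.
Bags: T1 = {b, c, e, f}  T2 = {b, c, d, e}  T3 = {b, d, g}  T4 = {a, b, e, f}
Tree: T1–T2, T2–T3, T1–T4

A tree decomposition must satisfy three properties: every vertex lies in some bag; for every edge, both endpoints lie together in some bag; and for every vertex, the bags containing it form a connected subtree. Here edge (e,g) lies in no bag, so the decomposition is invalid.

No — edge (e,g) lies in no bag.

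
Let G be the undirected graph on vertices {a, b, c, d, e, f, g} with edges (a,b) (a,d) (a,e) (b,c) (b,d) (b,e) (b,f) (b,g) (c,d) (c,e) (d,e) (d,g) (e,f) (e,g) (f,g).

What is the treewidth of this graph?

3

A width-3 tree decomposition is:
Bags: B1 = {b, d, e, g}  B2 = {a, b, d, e}  B3 = {b, e, f, g}  B4 = {b, c, d, e}
Tree: B1–B2, B1–B3, B2–B4
Each bag holds 4 vertices, so the decomposition has width 3, which upper-bounds the treewidth. For the lower bound, the 4 vertices {b, d, e, g} are pairwise adjacent, and any tree decomposition puts a clique entirely inside one bag — forcing width ≥ 3. The upper and lower bounds meet at 3, so that is the treewidth.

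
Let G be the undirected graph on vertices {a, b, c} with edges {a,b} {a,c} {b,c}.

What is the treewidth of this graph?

A width-2 tree decomposition is:
Bags: B1 = {a, b, c}
Tree: (single bag)
A single bag containing all 3 vertices is trivially a valid decomposition of width 2. On the other hand G contains the 3-clique {a, b, c}. A clique must lie in a single bag of any decomposition, so no decomposition can have width below 2. Hence tw(G) = 2 exactly.

2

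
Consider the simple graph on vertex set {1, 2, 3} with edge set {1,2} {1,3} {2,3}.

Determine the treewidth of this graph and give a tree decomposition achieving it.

A single bag containing all 3 vertices is trivially a valid decomposition of width 2. Conversely, {1, 2, 3} is a clique of size 3, and the vertices of any clique must share a bag in every tree decomposition; so some bag has ≥ 3 vertices and tw(G) ≥ 2. The upper and lower bounds meet at 2, so that is the treewidth.

Treewidth 2.
Bags: B1 = {1, 2, 3}
Tree: (single bag)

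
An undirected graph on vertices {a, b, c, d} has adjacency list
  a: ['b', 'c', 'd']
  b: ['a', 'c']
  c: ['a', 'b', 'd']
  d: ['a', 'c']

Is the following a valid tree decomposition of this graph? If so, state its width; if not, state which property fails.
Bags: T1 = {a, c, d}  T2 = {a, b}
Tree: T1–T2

No — edge (c,b) lies in no bag.

A tree decomposition must satisfy three properties: every vertex lies in some bag; for every edge, both endpoints lie together in some bag; and for every vertex, the bags containing it form a connected subtree. Here edge (c,b) lies in no bag, so the decomposition is invalid.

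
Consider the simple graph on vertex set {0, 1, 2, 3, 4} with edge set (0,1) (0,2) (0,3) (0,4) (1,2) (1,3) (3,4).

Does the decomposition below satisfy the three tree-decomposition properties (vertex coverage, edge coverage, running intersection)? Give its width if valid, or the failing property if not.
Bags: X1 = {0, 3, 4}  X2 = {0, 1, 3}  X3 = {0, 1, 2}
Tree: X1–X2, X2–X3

Vertex coverage: the bags together contain {0, 1, 2, 3, 4}, the full vertex set. Edge coverage: each edge of G has both endpoints in at least one bag. Running intersection: for every vertex, the bags containing it form a connected subtree. All three properties hold, so this is a valid tree decomposition of width max|bag| − 1 = 2, and hence tw(G) ≤ 2.

Yes; width 2.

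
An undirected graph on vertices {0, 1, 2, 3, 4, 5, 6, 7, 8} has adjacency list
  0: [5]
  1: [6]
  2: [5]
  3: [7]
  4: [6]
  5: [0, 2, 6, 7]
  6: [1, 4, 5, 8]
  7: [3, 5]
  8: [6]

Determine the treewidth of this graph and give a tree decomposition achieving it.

Every bag has size at most 2, so the width is 2 − 1 = 1 and tw(G) ≤ 1. Since G has at least one edge (e.g. 6–5), it is not an edgeless graph, so tw(G) ≥ 1. Hence tw(G) = 1 exactly.

Treewidth 1.
Bags: B1 = {5, 6}  B2 = {4, 6}  B3 = {1, 6}  B4 = {5, 7}  B5 = {6, 8}  B6 = {2, 5}  B7 = {0, 5}  B8 = {3, 7}
Tree: B1–B2, B1–B3, B1–B4, B2–B5, B1–B6, B4–B7, B4–B8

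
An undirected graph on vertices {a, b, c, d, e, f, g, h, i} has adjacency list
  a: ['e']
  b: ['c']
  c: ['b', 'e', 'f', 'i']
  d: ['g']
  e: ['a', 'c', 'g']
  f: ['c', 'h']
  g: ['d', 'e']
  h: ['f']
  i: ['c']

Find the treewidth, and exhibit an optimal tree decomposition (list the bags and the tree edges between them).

The largest bag has 2 vertices, giving width 1; this decomposition certifies tw(G) ≤ 1. Since G has at least one edge (e.g. h–f), it is not an edgeless graph, so tw(G) ≥ 1. Combining the bounds, tw(G) = 1.

Treewidth 1.
One optimal decomposition is:
Bags: B1 = {f, h}  B2 = {c, f}  B3 = {c, e}  B4 = {b, c}  B5 = {e, g}  B6 = {c, i}  B7 = {a, e}  B8 = {d, g}
Tree: B1–B2, B2–B3, B3–B4, B3–B5, B4–B6, B5–B7, B5–B8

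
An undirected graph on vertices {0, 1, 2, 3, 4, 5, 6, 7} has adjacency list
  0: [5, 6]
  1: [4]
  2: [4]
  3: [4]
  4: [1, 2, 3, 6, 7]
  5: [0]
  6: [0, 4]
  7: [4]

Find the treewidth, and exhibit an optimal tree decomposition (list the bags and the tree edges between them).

Treewidth 1.
Bags: B1 = {0, 6}  B2 = {4, 6}  B3 = {2, 4}  B4 = {0, 5}  B5 = {3, 4}  B6 = {1, 4}  B7 = {4, 7}
Tree: B1–B2, B2–B3, B1–B4, B2–B5, B5–B6, B5–B7

The largest bag has 2 vertices, giving width 1; this decomposition certifies tw(G) ≤ 1. G has an edge, so its treewidth is at least 1. Therefore the treewidth is 1.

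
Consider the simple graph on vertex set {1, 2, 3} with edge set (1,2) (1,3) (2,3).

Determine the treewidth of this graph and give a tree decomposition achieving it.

A single bag containing all 3 vertices is trivially a valid decomposition of width 2. On the other hand G contains the 3-clique {1, 2, 3}. A clique must lie in a single bag of any decomposition, so no decomposition can have width below 2. Combining the bounds, tw(G) = 2.

Treewidth 2.
One such decomposition:
Bags: B1 = {1, 2, 3}
Tree: (single bag)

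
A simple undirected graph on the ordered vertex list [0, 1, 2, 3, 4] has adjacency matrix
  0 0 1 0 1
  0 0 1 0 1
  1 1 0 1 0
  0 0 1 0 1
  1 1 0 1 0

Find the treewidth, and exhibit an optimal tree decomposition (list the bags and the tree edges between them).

The largest bag has 3 vertices, giving width 2; this decomposition certifies tw(G) ≤ 2. For the lower bound, G contains the cycle 1–2–0–4–1, so G is not a forest; only forests have treewidth ≤ 1, hence tw(G) ≥ 2. Combining the bounds, tw(G) = 2.

Treewidth 2.
One optimal decomposition is:
Bags: B1 = {1, 2, 4}  B2 = {0, 2, 4}  B3 = {2, 3, 4}
Tree: B1–B2, B2–B3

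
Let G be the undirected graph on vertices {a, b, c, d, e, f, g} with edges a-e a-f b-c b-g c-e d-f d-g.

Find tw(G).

2

A width-2 tree decomposition is:
Bags: B1 = {b, c, g}  B2 = {c, e, g}  B3 = {a, e, g}  B4 = {a, f, g}  B5 = {d, f, g}
Tree: B1–B2, B2–B3, B3–B4, B4–B5
Every bag has size at most 3, so the width is 3 − 1 = 2 and tw(G) ≤ 2. Since g–b–c–e–a–f–d–g is a cycle in G, G is not acyclic. Forests are exactly the graphs of treewidth ≤ 1, so tw(G) ≥ 2. Hence tw(G) = 2 exactly.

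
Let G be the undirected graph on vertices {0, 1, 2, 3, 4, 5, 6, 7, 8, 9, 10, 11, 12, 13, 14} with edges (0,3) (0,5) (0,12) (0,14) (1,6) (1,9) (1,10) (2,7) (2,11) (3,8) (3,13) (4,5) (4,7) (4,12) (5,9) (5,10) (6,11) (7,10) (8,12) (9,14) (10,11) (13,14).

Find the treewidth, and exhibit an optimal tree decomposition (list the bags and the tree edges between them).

Each bag holds 4 vertices, so the decomposition has width 3, which upper-bounds the treewidth. For the lower bound: the 4 vertex sets {3,8,13}, {12}, {0}, {4,5,9,14} are disjoint, each induces a connected subgraph, and every pair is joined by at least one edge of G. Contracting each set to a single vertex therefore yields K_{4} as a minor, and since treewidth is minor-monotone, tw(G) ≥ tw(K_{4}) = 3. Combining the bounds, tw(G) = 3.

Treewidth 3.
One such decomposition:
Bags: B1 = {3, 8, 12, 13}  B2 = {0, 3, 12, 13}  B3 = {0, 12, 13, 14}  B4 = {0, 4, 12, 14}  B5 = {0, 4, 5, 14}  B6 = {4, 5, 9, 14}  B7 = {4, 5, 7, 9}  B8 = {5, 7, 9, 10}  B9 = {1, 7, 9, 10}  B10 = {1, 2, 7, 10}  B11 = {1, 2, 10, 11}  B12 = {1, 2, 6, 11}
Tree: B1–B2, B2–B3, B3–B4, B4–B5, B5–B6, B6–B7, B7–B8, B8–B9, B9–B10, B10–B11, B11–B12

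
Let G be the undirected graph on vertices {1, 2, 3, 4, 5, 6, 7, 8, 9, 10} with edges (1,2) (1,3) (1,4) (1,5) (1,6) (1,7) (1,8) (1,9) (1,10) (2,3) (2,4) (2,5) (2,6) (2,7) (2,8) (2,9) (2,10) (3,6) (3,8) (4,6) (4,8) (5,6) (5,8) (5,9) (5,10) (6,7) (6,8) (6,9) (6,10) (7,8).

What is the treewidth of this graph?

A width-4 tree decomposition is:
Bags: B1 = {1, 2, 6, 7, 8}  B2 = {1, 2, 5, 6, 8}  B3 = {1, 2, 3, 6, 8}  B4 = {1, 2, 4, 6, 8}  B5 = {1, 2, 5, 6, 9}  B6 = {1, 2, 5, 6, 10}
Tree: B1–B2, B2–B3, B1–B4, B2–B5, B5–B6
Each bag holds 5 vertices, so the decomposition has width 4, which upper-bounds the treewidth. On the other hand G contains the 5-clique {1, 2, 3, 6, 8}. A clique must lie in a single bag of any decomposition, so no decomposition can have width below 4. Therefore the treewidth is 4.

4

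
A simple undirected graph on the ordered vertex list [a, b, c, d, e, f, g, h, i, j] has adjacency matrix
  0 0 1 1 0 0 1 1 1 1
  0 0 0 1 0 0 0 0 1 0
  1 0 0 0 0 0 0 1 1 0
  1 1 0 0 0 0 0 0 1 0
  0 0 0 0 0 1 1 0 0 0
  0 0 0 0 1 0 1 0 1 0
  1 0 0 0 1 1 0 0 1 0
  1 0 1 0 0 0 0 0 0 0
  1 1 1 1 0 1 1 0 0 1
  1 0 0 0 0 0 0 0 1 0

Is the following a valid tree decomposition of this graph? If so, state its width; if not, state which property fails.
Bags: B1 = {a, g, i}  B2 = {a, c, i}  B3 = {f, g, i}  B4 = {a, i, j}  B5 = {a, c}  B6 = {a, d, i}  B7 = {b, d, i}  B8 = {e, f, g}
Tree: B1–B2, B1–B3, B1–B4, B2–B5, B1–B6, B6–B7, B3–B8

A tree decomposition must satisfy three properties: every vertex lies in some bag; for every edge, both endpoints lie together in some bag; and for every vertex, the bags containing it form a connected subtree. Here vertex h appears in no bag, so the decomposition is invalid.

No — vertex h appears in no bag.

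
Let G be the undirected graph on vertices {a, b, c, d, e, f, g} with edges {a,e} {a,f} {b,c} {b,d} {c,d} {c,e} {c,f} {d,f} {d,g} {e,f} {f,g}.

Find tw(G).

2

A width-2 tree decomposition is:
Bags: B1 = {c, d, f}  B2 = {c, e, f}  B3 = {b, c, d}  B4 = {a, e, f}  B5 = {d, f, g}
Tree: B1–B2, B1–B3, B2–B4, B1–B5
Every bag has size at most 3, so the width is 3 − 1 = 2 and tw(G) ≤ 2. On the other hand G contains the 3-clique {d, f, g}. A clique must lie in a single bag of any decomposition, so no decomposition can have width below 2. Therefore the treewidth is 2.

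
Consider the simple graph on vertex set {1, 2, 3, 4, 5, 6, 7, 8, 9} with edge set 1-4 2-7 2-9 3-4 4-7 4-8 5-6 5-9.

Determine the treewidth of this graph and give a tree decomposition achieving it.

Treewidth 1.
One such decomposition:
Bags: B1 = {2, 7}  B2 = {2, 9}  B3 = {5, 9}  B4 = {4, 7}  B5 = {3, 4}  B6 = {1, 4}  B7 = {4, 8}  B8 = {5, 6}
Tree: B1–B2, B2–B3, B1–B4, B4–B5, B5–B6, B5–B7, B3–B8

Every bag has size at most 2, so the width is 2 − 1 = 1 and tw(G) ≤ 1. Any graph with an edge has treewidth ≥ 1, and G has the edge 7–2. Combining the bounds, tw(G) = 1.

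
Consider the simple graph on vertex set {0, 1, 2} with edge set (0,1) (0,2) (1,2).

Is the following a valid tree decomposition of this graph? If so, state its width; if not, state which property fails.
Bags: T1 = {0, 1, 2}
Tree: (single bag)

Every vertex of G appears in some bag (union = {0, 1, 2}); every edge is covered by a bag; and for each vertex v the set of bags containing v is connected in the bag tree. The decomposition is therefore valid. The largest bag has 3 vertices, so the width is 2.

Yes; width 2.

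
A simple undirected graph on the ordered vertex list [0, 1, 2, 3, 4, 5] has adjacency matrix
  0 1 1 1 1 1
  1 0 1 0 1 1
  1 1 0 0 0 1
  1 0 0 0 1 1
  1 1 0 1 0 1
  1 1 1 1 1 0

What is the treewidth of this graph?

3

A width-3 tree decomposition is:
Bags: B1 = {0, 3, 4, 5}  B2 = {0, 1, 4, 5}  B3 = {0, 1, 2, 5}
Tree: B1–B2, B2–B3
Each bag holds 4 vertices, so the decomposition has width 3, which upper-bounds the treewidth. For the lower bound, the 4 vertices {0, 1, 2, 5} are pairwise adjacent, and any tree decomposition puts a clique entirely inside one bag — forcing width ≥ 3. Therefore the treewidth is 3.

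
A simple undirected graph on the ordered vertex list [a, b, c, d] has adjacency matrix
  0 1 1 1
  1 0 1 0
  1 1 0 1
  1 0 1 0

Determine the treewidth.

A width-2 tree decomposition is:
Bags: B1 = {a, b, c}  B2 = {a, c, d}
Tree: B1–B2
Each bag holds 3 vertices, so the decomposition has width 2, which upper-bounds the treewidth. Conversely, {a, c, d} is a clique of size 3, and the vertices of any clique must share a bag in every tree decomposition; so some bag has ≥ 3 vertices and tw(G) ≥ 2. Therefore the treewidth is 2.

2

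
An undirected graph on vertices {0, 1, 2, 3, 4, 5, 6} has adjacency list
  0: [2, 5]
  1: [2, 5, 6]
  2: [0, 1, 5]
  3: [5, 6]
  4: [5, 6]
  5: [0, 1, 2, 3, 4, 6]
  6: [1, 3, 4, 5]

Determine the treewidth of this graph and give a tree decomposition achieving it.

Treewidth 2.
One optimal decomposition is:
Bags: B1 = {1, 2, 5}  B2 = {1, 5, 6}  B3 = {0, 2, 5}  B4 = {3, 5, 6}  B5 = {4, 5, 6}
Tree: B1–B2, B1–B3, B2–B4, B4–B5

Every bag has size at most 3, so the width is 3 − 1 = 2 and tw(G) ≤ 2. On the other hand G contains the 3-clique {0, 2, 5}. A clique must lie in a single bag of any decomposition, so no decomposition can have width below 2. Hence tw(G) = 2 exactly.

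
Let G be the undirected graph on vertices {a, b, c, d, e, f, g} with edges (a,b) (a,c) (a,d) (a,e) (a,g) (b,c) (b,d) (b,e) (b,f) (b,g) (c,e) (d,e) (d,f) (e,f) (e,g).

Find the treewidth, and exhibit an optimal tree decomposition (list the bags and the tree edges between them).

Treewidth 3.
Bags: B1 = {a, b, d, e}  B2 = {a, b, c, e}  B3 = {a, b, e, g}  B4 = {b, d, e, f}
Tree: B1–B2, B2–B3, B1–B4

Each bag holds 4 vertices, so the decomposition has width 3, which upper-bounds the treewidth. Conversely, {a, b, d, e} is a clique of size 4, and the vertices of any clique must share a bag in every tree decomposition; so some bag has ≥ 4 vertices and tw(G) ≥ 3. The upper and lower bounds meet at 3, so that is the treewidth.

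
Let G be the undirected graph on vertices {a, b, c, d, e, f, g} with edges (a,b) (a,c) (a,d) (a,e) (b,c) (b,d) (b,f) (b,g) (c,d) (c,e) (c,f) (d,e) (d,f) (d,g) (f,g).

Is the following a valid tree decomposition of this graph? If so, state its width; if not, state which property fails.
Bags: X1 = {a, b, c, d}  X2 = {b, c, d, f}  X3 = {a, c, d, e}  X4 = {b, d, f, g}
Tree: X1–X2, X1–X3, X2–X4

Yes; width 3.

Checking the three conditions: (i) the bags cover all of {a, b, c, d, e, f, g}; (ii) for each edge, some bag contains both endpoints; (iii) the bags containing any fixed vertex form a subtree. All hold, so the decomposition is valid with width 4 − 1 = 3.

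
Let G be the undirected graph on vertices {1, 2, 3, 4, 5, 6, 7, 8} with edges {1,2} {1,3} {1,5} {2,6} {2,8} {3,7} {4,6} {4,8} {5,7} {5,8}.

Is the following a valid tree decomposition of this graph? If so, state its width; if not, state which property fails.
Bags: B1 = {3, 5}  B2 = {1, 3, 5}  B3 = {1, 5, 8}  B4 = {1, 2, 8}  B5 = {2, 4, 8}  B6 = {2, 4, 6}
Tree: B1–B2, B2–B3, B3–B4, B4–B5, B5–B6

A tree decomposition must satisfy three properties: every vertex lies in some bag; for every edge, both endpoints lie together in some bag; and for every vertex, the bags containing it form a connected subtree. Here vertex 7 appears in no bag, so the decomposition is invalid.

No — vertex 7 appears in no bag.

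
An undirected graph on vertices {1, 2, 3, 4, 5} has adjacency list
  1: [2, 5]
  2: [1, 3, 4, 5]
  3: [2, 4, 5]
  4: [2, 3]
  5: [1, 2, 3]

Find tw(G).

A width-2 tree decomposition is:
Bags: B1 = {2, 3, 5}  B2 = {1, 2, 5}  B3 = {2, 3, 4}
Tree: B1–B2, B1–B3
The largest bag has 3 vertices, giving width 2; this decomposition certifies tw(G) ≤ 2. For the lower bound, the 3 vertices {1, 2, 5} are pairwise adjacent, and any tree decomposition puts a clique entirely inside one bag — forcing width ≥ 2. The upper and lower bounds meet at 2, so that is the treewidth.

2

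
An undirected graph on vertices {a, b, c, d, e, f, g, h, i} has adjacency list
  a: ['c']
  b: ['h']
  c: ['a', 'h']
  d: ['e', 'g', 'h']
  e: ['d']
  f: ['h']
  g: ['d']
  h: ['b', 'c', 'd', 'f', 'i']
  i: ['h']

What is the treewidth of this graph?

A width-1 tree decomposition is:
Bags: B1 = {d, h}  B2 = {d, g}  B3 = {b, h}  B4 = {c, h}  B5 = {d, e}  B6 = {f, h}  B7 = {h, i}  B8 = {a, c}
Tree: B1–B2, B1–B3, B3–B4, B1–B5, B1–B6, B1–B7, B4–B8
The largest bag has 2 vertices, giving width 1; this decomposition certifies tw(G) ≤ 1. G has an edge, so its treewidth is at least 1. The upper and lower bounds meet at 1, so that is the treewidth.

1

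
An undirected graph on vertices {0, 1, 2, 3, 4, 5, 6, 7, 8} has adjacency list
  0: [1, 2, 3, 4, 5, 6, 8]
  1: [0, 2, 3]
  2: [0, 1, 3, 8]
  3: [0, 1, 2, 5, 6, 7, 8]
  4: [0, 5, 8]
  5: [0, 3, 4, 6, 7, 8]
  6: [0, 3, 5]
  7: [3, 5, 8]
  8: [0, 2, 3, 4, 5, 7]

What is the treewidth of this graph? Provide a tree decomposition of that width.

Every bag has size at most 4, so the width is 4 − 1 = 3 and tw(G) ≤ 3. On the other hand G contains the 4-clique {0, 2, 3, 8}. A clique must lie in a single bag of any decomposition, so no decomposition can have width below 3. Therefore the treewidth is 3.

Treewidth 3.
Bags: B1 = {0, 3, 5, 8}  B2 = {0, 2, 3, 8}  B3 = {0, 4, 5, 8}  B4 = {0, 3, 5, 6}  B5 = {0, 1, 2, 3}  B6 = {3, 5, 7, 8}
Tree: B1–B2, B1–B3, B1–B4, B2–B5, B1–B6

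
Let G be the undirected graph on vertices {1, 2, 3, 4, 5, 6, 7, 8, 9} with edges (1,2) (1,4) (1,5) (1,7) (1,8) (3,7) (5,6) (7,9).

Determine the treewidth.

A width-1 tree decomposition is:
Bags: B1 = {3, 7}  B2 = {1, 7}  B3 = {1, 8}  B4 = {1, 2}  B5 = {1, 5}  B6 = {5, 6}  B7 = {7, 9}  B8 = {1, 4}
Tree: B1–B2, B2–B3, B2–B4, B3–B5, B5–B6, B1–B7, B4–B8
Each bag holds 2 vertices, so the decomposition has width 1, which upper-bounds the treewidth. Any graph with an edge has treewidth ≥ 1, and G has the edge 7–3. Therefore the treewidth is 1.

1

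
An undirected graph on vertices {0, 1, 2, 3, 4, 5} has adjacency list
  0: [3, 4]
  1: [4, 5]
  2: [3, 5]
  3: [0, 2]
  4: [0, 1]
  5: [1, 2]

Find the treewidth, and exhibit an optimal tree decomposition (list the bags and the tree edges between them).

Each bag holds 3 vertices, so the decomposition has width 2, which upper-bounds the treewidth. For the lower bound, G contains the cycle 3–0–4–1–5–2–3, so G is not a forest; only forests have treewidth ≤ 1, hence tw(G) ≥ 2. Hence tw(G) = 2 exactly.

Treewidth 2.
One optimal decomposition is:
Bags: B1 = {0, 3, 4}  B2 = {1, 3, 4}  B3 = {1, 3, 5}  B4 = {2, 3, 5}
Tree: B1–B2, B2–B3, B3–B4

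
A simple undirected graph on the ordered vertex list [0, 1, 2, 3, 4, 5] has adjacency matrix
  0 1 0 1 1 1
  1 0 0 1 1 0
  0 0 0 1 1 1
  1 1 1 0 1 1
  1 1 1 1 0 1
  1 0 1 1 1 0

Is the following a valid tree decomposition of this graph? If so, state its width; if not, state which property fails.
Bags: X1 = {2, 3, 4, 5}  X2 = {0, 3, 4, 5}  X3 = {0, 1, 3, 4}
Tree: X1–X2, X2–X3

Yes; width 3.

Vertex coverage: the bags together contain {0, 1, 2, 3, 4, 5}, the full vertex set. Edge coverage: each edge of G has both endpoints in at least one bag. Running intersection: for every vertex, the bags containing it form a connected subtree. All three properties hold, so this is a valid tree decomposition of width max|bag| − 1 = 3, and hence tw(G) ≤ 3.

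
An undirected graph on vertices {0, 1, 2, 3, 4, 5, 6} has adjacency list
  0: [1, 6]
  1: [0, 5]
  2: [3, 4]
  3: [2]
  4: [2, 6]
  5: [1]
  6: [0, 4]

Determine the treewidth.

1

A width-1 tree decomposition is:
Bags: B1 = {1, 5}  B2 = {0, 1}  B3 = {0, 6}  B4 = {4, 6}  B5 = {2, 4}  B6 = {2, 3}
Tree: B1–B2, B2–B3, B3–B4, B4–B5, B5–B6
The largest bag has 2 vertices, giving width 1; this decomposition certifies tw(G) ≤ 1. Since G has at least one edge (e.g. 5–1), it is not an edgeless graph, so tw(G) ≥ 1. Hence tw(G) = 1 exactly.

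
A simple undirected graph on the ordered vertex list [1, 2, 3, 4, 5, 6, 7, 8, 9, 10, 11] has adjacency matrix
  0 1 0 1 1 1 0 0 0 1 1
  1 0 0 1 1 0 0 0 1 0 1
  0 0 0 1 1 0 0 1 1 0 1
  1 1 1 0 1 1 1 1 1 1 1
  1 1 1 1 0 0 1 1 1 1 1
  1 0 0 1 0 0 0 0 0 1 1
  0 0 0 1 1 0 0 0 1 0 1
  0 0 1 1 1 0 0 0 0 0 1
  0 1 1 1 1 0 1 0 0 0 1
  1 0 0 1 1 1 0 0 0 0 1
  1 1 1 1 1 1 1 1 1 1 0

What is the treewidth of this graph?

4

A width-4 tree decomposition is:
Bags: B1 = {3, 4, 5, 9, 11}  B2 = {2, 4, 5, 9, 11}  B3 = {4, 5, 7, 9, 11}  B4 = {1, 2, 4, 5, 11}  B5 = {1, 4, 5, 10, 11}  B6 = {3, 4, 5, 8, 11}  B7 = {1, 4, 6, 10, 11}
Tree: B1–B2, B2–B3, B2–B4, B4–B5, B1–B6, B5–B7
Each bag holds 5 vertices, so the decomposition has width 4, which upper-bounds the treewidth. For the lower bound, the 5 vertices {3, 4, 5, 8, 11} are pairwise adjacent, and any tree decomposition puts a clique entirely inside one bag — forcing width ≥ 4. Therefore the treewidth is 4.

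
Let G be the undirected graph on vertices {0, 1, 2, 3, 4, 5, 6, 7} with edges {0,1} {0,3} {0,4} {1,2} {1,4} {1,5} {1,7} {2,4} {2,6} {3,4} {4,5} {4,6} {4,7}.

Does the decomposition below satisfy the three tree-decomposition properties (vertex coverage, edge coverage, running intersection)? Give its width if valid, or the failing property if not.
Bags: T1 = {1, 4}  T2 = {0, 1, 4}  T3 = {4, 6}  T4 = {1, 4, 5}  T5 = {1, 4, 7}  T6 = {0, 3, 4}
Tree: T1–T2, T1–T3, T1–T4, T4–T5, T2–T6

A tree decomposition must satisfy three properties: every vertex lies in some bag; for every edge, both endpoints lie together in some bag; and for every vertex, the bags containing it form a connected subtree. Here vertex 2 appears in no bag, so the decomposition is invalid.

No — vertex 2 appears in no bag.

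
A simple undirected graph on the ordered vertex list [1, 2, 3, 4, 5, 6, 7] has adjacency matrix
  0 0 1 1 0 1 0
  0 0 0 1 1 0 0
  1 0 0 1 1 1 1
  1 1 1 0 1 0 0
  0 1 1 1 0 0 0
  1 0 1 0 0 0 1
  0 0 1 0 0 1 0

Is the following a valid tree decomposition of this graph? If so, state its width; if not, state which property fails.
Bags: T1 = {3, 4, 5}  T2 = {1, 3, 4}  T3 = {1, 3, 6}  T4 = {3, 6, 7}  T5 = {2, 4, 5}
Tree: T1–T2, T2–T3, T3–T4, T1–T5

Checking the three conditions: (i) the bags cover all of {1, 2, 3, 4, 5, 6, 7}; (ii) for each edge, some bag contains both endpoints; (iii) the bags containing any fixed vertex form a subtree. All hold, so the decomposition is valid with width 3 − 1 = 2.

Yes; width 2.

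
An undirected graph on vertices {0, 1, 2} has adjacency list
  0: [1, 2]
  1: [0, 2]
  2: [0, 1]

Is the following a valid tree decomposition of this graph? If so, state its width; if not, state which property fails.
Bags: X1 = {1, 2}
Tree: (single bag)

A tree decomposition must satisfy three properties: every vertex lies in some bag; for every edge, both endpoints lie together in some bag; and for every vertex, the bags containing it form a connected subtree. Here vertex 0 appears in no bag, so the decomposition is invalid.

No — vertex 0 appears in no bag.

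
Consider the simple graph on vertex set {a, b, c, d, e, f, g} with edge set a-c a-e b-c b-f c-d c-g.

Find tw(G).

A width-1 tree decomposition is:
Bags: B1 = {a, c}  B2 = {b, c}  B3 = {c, d}  B4 = {b, f}  B5 = {a, e}  B6 = {c, g}
Tree: B1–B2, B2–B3, B2–B4, B1–B5, B2–B6
Each bag holds 2 vertices, so the decomposition has width 1, which upper-bounds the treewidth. G has an edge, so its treewidth is at least 1. Hence tw(G) = 1 exactly.

1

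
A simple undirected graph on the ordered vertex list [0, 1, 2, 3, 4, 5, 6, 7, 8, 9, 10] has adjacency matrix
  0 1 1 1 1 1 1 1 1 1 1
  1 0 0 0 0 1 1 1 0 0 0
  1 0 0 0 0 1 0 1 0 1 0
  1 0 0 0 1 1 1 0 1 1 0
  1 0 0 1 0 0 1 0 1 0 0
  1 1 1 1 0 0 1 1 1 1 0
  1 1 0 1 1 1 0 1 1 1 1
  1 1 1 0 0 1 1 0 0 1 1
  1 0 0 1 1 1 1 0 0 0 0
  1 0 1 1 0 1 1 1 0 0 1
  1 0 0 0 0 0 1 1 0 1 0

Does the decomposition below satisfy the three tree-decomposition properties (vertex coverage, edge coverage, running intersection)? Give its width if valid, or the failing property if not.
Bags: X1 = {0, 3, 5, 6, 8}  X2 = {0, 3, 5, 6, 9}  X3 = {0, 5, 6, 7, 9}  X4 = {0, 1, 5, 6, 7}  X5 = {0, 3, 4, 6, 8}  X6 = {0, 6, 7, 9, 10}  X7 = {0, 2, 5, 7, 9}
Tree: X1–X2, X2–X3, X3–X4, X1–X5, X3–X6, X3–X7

Yes; width 4.

Vertex coverage: the bags together contain {0, 1, 2, 3, 4, 5, 6, 7, 8, 9, 10}, the full vertex set. Edge coverage: each edge of G has both endpoints in at least one bag. Running intersection: for every vertex, the bags containing it form a connected subtree. All three properties hold, so this is a valid tree decomposition of width max|bag| − 1 = 4, and hence tw(G) ≤ 4.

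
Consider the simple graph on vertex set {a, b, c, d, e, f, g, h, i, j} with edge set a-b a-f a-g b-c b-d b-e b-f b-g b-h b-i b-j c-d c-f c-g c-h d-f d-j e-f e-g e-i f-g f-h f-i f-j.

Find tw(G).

3

A width-3 tree decomposition is:
Bags: B1 = {b, e, f, g}  B2 = {b, c, f, g}  B3 = {a, b, f, g}  B4 = {b, c, d, f}  B5 = {b, d, f, j}  B6 = {b, c, f, h}  B7 = {b, e, f, i}
Tree: B1–B2, B2–B3, B2–B4, B4–B5, B4–B6, B1–B7
Each bag holds 4 vertices, so the decomposition has width 3, which upper-bounds the treewidth. Conversely, {b, d, f, j} is a clique of size 4, and the vertices of any clique must share a bag in every tree decomposition; so some bag has ≥ 4 vertices and tw(G) ≥ 3. The upper and lower bounds meet at 3, so that is the treewidth.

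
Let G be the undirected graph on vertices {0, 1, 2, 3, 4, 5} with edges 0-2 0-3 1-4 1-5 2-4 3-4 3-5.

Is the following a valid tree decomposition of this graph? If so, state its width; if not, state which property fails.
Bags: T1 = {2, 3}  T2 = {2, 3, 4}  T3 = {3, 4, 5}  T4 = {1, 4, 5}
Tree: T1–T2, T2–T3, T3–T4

No — vertex 0 appears in no bag.

A tree decomposition must satisfy three properties: every vertex lies in some bag; for every edge, both endpoints lie together in some bag; and for every vertex, the bags containing it form a connected subtree. Here vertex 0 appears in no bag, so the decomposition is invalid.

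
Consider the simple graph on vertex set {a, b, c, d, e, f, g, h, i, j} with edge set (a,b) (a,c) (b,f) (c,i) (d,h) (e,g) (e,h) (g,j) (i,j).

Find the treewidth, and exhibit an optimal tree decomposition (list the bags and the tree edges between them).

Treewidth 1.
One such decomposition:
Bags: B1 = {d, h}  B2 = {e, h}  B3 = {e, g}  B4 = {g, j}  B5 = {i, j}  B6 = {c, i}  B7 = {a, c}  B8 = {a, b}  B9 = {b, f}
Tree: B1–B2, B2–B3, B3–B4, B4–B5, B5–B6, B6–B7, B7–B8, B8–B9

Every bag has size at most 2, so the width is 2 − 1 = 1 and tw(G) ≤ 1. G has an edge, so its treewidth is at least 1. Combining the bounds, tw(G) = 1.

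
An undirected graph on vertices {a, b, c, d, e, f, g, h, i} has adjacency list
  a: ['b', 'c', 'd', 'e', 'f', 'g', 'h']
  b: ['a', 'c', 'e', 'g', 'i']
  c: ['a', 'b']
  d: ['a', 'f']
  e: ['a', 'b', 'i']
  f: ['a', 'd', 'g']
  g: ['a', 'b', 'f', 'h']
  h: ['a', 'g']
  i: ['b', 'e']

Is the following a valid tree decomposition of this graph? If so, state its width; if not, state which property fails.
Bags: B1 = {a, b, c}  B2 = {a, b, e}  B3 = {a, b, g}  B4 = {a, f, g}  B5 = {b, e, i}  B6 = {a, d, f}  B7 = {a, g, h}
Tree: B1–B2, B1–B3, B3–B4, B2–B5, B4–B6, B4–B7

Vertex coverage: the bags together contain {a, b, c, d, e, f, g, h, i}, the full vertex set. Edge coverage: each edge of G has both endpoints in at least one bag. Running intersection: for every vertex, the bags containing it form a connected subtree. All three properties hold, so this is a valid tree decomposition of width max|bag| − 1 = 2, and hence tw(G) ≤ 2.

Yes; width 2.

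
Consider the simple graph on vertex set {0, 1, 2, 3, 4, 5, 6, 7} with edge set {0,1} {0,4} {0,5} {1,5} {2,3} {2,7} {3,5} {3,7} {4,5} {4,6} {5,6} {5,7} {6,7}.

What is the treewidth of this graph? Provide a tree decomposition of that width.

Every bag has size at most 3, so the width is 3 − 1 = 2 and tw(G) ≤ 2. On the other hand G contains the 3-clique {2, 3, 7}. A clique must lie in a single bag of any decomposition, so no decomposition can have width below 2. Hence tw(G) = 2 exactly.

Treewidth 2.
Bags: B1 = {5, 6, 7}  B2 = {3, 5, 7}  B3 = {4, 5, 6}  B4 = {0, 4, 5}  B5 = {0, 1, 5}  B6 = {2, 3, 7}
Tree: B1–B2, B1–B3, B3–B4, B4–B5, B2–B6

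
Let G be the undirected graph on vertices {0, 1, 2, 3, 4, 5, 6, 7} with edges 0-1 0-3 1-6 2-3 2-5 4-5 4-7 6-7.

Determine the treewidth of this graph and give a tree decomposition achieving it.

Every bag has size at most 3, so the width is 3 − 1 = 2 and tw(G) ≤ 2. Since 1–6–7–4–5–2–3–0–1 is a cycle in G, G is not acyclic. Forests are exactly the graphs of treewidth ≤ 1, so tw(G) ≥ 2. Therefore the treewidth is 2.

Treewidth 2.
One optimal decomposition is:
Bags: B1 = {1, 6, 7}  B2 = {1, 4, 7}  B3 = {1, 4, 5}  B4 = {1, 2, 5}  B5 = {1, 2, 3}  B6 = {0, 1, 3}
Tree: B1–B2, B2–B3, B3–B4, B4–B5, B5–B6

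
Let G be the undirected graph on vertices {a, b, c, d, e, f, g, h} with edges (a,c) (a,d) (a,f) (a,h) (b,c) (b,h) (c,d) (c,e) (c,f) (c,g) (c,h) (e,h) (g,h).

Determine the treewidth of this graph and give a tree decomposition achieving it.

Treewidth 2.
One optimal decomposition is:
Bags: B1 = {a, c, h}  B2 = {c, e, h}  B3 = {a, c, d}  B4 = {b, c, h}  B5 = {a, c, f}  B6 = {c, g, h}
Tree: B1–B2, B1–B3, B1–B4, B1–B5, B2–B6

The largest bag has 3 vertices, giving width 2; this decomposition certifies tw(G) ≤ 2. On the other hand G contains the 3-clique {a, c, d}. A clique must lie in a single bag of any decomposition, so no decomposition can have width below 2. The upper and lower bounds meet at 2, so that is the treewidth.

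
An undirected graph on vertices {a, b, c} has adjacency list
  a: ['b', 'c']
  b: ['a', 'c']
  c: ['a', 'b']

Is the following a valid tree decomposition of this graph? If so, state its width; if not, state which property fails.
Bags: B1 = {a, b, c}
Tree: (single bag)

Every vertex of G appears in some bag (union = {a, b, c}); every edge is covered by a bag; and for each vertex v the set of bags containing v is connected in the bag tree. The decomposition is therefore valid. The largest bag has 3 vertices, so the width is 2.

Yes; width 2.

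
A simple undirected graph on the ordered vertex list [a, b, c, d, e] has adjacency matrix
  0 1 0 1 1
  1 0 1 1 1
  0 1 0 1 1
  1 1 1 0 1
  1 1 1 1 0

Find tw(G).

3

A width-3 tree decomposition is:
Bags: B1 = {a, b, d, e}  B2 = {b, c, d, e}
Tree: B1–B2
Every bag has size at most 4, so the width is 4 − 1 = 3 and tw(G) ≤ 3. On the other hand G contains the 4-clique {b, c, d, e}. A clique must lie in a single bag of any decomposition, so no decomposition can have width below 3. Hence tw(G) = 3 exactly.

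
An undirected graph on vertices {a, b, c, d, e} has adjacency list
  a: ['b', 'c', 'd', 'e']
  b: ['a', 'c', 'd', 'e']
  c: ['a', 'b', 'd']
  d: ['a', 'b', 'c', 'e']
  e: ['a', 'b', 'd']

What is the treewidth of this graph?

A width-3 tree decomposition is:
Bags: B1 = {a, b, d, e}  B2 = {a, b, c, d}
Tree: B1–B2
The largest bag has 4 vertices, giving width 3; this decomposition certifies tw(G) ≤ 3. For the lower bound, the 4 vertices {a, b, d, e} are pairwise adjacent, and any tree decomposition puts a clique entirely inside one bag — forcing width ≥ 3. Combining the bounds, tw(G) = 3.

3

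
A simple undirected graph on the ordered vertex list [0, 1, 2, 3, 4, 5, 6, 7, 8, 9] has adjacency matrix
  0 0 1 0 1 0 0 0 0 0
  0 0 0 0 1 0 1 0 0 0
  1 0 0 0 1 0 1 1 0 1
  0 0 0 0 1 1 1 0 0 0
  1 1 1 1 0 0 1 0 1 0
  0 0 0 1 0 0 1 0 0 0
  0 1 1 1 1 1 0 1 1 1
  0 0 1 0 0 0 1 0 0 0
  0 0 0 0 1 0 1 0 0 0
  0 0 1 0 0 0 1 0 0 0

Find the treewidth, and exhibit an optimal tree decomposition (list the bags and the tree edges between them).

Treewidth 2.
One optimal decomposition is:
Bags: B1 = {1, 4, 6}  B2 = {2, 4, 6}  B3 = {2, 6, 7}  B4 = {4, 6, 8}  B5 = {3, 4, 6}  B6 = {2, 6, 9}  B7 = {3, 5, 6}  B8 = {0, 2, 4}
Tree: B1–B2, B2–B3, B2–B4, B4–B5, B2–B6, B5–B7, B2–B8

Each bag holds 3 vertices, so the decomposition has width 2, which upper-bounds the treewidth. On the other hand G contains the 3-clique {0, 2, 4}. A clique must lie in a single bag of any decomposition, so no decomposition can have width below 2. Combining the bounds, tw(G) = 2.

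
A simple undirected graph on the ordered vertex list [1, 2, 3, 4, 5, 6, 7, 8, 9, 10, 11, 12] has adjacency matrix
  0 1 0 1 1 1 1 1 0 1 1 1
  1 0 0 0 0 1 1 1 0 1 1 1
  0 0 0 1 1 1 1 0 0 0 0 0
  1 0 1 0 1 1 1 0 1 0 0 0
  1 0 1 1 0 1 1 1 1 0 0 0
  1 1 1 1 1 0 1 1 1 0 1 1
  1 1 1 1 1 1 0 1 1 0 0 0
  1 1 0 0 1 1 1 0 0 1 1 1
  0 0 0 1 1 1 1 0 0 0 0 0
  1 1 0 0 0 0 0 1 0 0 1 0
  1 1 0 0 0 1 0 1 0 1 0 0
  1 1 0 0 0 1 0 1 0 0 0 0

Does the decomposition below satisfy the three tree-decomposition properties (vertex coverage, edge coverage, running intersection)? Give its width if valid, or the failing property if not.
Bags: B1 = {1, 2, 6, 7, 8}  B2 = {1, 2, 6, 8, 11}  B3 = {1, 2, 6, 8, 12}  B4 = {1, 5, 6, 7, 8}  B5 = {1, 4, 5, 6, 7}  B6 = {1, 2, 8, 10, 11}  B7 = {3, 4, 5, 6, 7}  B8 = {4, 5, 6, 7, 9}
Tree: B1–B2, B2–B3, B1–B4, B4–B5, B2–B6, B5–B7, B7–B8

Every vertex of G appears in some bag (union = {1, 2, 3, 4, 5, 6, 7, 8, 9, 10, 11, 12}); every edge is covered by a bag; and for each vertex v the set of bags containing v is connected in the bag tree. The decomposition is therefore valid. The largest bag has 5 vertices, so the width is 4.

Yes; width 4.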